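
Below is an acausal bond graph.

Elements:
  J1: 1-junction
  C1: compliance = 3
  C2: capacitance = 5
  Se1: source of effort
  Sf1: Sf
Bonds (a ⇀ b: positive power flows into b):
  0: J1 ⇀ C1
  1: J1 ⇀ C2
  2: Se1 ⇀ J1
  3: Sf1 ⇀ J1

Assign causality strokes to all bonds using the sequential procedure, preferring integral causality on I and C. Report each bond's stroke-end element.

β2 stroke→J1  (Se1 fixes effort; stroke away)
β3 stroke→Sf1  (Sf1 (Sf) sets flow on bond)
β0 stroke→J1  (common-f at J1 fixed by 3)
β1 stroke→J1  (1-jn J1 has f-setter on 3)

b0 |J1
b1 |J1
b2 |J1
b3 |Sf1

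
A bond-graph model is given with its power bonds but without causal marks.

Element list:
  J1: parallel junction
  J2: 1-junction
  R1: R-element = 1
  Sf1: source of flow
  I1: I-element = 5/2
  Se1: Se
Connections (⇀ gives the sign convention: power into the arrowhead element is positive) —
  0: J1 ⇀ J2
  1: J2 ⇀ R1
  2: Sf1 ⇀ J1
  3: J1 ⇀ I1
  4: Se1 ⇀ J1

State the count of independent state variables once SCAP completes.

1  (I1 all integral)

bond 2 stroke→Sf1  (Sf1 (Sf) sets flow on bond)
bond 4 stroke→J1  (source Se1 imposes e)
bond 0 stroke→J2  (common-e at J1 fixed by 4)
bond 3 stroke→I1  (J1 effort already set via bond 4)
bond 1 stroke→R1  (J2 needs exactly one f-in)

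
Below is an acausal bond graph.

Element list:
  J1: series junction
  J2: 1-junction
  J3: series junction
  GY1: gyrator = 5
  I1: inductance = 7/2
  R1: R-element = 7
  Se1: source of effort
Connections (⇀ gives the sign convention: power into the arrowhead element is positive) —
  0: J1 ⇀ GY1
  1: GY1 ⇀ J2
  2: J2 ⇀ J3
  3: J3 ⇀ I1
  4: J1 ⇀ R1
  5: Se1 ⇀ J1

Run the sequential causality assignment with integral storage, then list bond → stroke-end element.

β0 →J1
β1 →J2
β2 →J3
β3 →I1
β4 →R1
β5 →J1

β5 stroke→J1  (Se1: effort source, stroke at far end)
β3 stroke→I1  (I1: I, integral causality)
β2 stroke→J3  (J3: bond 3 brought flow, rest push out)
β1 stroke→J2  (J2: bond 2 brought flow, rest push out)
β0 stroke→J1  (through GY1, causality inverts; strokes same side of GY1)
β4 stroke→R1  (only one flow-in slot at J1)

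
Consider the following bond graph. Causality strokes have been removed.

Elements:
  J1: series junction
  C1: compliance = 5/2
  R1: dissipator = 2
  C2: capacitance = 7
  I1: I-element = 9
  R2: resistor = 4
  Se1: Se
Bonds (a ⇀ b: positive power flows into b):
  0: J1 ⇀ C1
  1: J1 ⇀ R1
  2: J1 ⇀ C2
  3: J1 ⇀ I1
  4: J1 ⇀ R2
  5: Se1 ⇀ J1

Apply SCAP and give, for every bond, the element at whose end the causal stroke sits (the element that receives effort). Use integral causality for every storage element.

b5 stroke at J1  (Se1 fixes effort; stroke away)
b0 stroke at J1  (prefer integral on C1)
b2 stroke at J1  (C2: C, integral causality)
b3 stroke at I1  (I1: I, integral causality)
b1 stroke at J1  (J1 flow already set via bond 3)
b4 stroke at J1  (1-jn J1 has f-setter on 3)

bond 0 stroke at J1
bond 1 stroke at J1
bond 2 stroke at J1
bond 3 stroke at I1
bond 4 stroke at J1
bond 5 stroke at J1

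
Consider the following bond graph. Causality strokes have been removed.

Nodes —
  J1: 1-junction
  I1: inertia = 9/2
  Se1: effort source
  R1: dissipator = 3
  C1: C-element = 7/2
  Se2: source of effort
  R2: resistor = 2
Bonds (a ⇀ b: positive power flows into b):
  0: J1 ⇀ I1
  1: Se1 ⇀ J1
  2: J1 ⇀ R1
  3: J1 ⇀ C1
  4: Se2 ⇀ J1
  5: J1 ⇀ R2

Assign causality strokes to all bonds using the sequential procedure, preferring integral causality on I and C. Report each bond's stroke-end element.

β1 stroke at J1  (Se1 fixes effort; stroke away)
β4 stroke at J1  (Se2 fixes effort; stroke away)
β0 stroke at I1  (I1 integral (f out))
β2 stroke at J1  (common-f at J1 fixed by 0)
β3 stroke at J1  (common-f at J1 fixed by 0)
β5 stroke at J1  (1-jn J1 has f-setter on 0)

bond 0 stroke→I1
bond 1 stroke→J1
bond 2 stroke→J1
bond 3 stroke→J1
bond 4 stroke→J1
bond 5 stroke→J1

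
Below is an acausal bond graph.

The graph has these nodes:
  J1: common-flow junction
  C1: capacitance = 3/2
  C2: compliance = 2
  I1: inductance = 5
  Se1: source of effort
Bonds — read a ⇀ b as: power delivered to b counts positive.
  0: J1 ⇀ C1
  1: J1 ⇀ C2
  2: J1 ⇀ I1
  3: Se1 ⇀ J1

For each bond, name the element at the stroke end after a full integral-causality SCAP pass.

β3 |J1  (Se1 fixes effort; stroke away)
β0 |J1  (C1: C, integral causality)
β1 |J1  (C2 outputs effort q/C2)
β2 |I1  (J1: last free bond brings flow in)

#0 →J1
#1 →J1
#2 →I1
#3 →J1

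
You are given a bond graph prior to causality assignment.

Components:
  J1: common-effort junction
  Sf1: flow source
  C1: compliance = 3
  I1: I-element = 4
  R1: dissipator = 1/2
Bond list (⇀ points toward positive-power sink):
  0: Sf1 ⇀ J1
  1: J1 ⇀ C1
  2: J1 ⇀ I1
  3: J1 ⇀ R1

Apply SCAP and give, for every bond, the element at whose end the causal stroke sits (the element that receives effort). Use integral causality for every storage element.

#0 →Sf1
#1 →J1
#2 →I1
#3 →R1

bond 0 |Sf1  (Sf1 (Sf) sets flow on bond)
bond 1 |J1  (prefer integral on C1)
bond 2 |I1  (common-e at J1 fixed by 1)
bond 3 |R1  (common-e at J1 fixed by 1)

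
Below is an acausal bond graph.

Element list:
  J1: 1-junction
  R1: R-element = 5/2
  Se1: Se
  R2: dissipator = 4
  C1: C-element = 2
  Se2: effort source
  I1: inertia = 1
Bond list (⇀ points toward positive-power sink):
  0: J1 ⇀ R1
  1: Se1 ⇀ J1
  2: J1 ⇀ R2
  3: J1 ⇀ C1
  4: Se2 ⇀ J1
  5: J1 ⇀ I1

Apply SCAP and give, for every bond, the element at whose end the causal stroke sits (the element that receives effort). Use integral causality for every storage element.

β0 →J1
β1 →J1
β2 →J1
β3 →J1
β4 →J1
β5 →I1

β1 stroke→J1  (Se1 (Se) sets effort on bond)
β4 stroke→J1  (source Se2 imposes e)
β3 stroke→J1  (prefer integral on C1)
β5 stroke→I1  (prefer integral on I1)
β0 stroke→J1  (J1: bond 5 brought flow, rest push out)
β2 stroke→J1  (J1 flow already set via bond 5)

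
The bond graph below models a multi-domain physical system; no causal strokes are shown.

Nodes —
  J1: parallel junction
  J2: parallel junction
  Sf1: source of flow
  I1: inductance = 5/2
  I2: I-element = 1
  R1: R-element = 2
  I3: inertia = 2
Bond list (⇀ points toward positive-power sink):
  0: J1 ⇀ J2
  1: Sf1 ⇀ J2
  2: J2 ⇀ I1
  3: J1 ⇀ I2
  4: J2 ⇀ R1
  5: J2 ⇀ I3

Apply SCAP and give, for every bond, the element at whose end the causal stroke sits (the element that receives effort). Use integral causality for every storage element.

#1 stroke at Sf1  (Sf1 fixes flow; stroke at Sf1)
#2 stroke at I1  (I1: I, integral causality)
#3 stroke at I2  (prefer integral on I2)
#0 stroke at J1  (closing 0-jn rule on J1)
#5 stroke at I3  (I3 outputs flow p/I3)
#4 stroke at J2  (J2: last free bond brings effort in)

β0 |J1
β1 |Sf1
β2 |I1
β3 |I2
β4 |J2
β5 |I3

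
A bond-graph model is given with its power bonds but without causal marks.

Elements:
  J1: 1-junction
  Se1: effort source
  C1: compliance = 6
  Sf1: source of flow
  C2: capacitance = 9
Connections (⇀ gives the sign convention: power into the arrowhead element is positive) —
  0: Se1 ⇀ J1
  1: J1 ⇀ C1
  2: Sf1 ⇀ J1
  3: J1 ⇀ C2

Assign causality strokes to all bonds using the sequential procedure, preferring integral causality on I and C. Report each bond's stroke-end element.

#0 →J1
#1 →J1
#2 →Sf1
#3 →J1

b0 →J1  (Se1 fixes effort; stroke away)
b2 →Sf1  (source Sf1 imposes f)
b1 →J1  (1-jn J1 has f-setter on 2)
b3 →J1  (1-jn J1 has f-setter on 2)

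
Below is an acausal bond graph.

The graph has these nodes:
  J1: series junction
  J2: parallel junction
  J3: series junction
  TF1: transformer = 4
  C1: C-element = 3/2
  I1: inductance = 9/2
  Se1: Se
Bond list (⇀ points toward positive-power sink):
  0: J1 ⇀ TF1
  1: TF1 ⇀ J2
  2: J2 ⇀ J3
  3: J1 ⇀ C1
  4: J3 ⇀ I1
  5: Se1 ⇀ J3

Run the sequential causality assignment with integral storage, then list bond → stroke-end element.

b0 stroke at TF1
b1 stroke at J2
b2 stroke at J3
b3 stroke at J1
b4 stroke at I1
b5 stroke at J3

b5 stroke→J3  (Se1 (Se) sets effort on bond)
b3 stroke→J1  (C1: C, integral causality)
b0 stroke→TF1  (closing 1-jn rule on J1)
b1 stroke→J2  (through TF1, causality passes straight; one stroke at TF1)
b2 stroke→J3  (J2 effort already set via bond 1)
b4 stroke→I1  (J3 needs exactly one f-in)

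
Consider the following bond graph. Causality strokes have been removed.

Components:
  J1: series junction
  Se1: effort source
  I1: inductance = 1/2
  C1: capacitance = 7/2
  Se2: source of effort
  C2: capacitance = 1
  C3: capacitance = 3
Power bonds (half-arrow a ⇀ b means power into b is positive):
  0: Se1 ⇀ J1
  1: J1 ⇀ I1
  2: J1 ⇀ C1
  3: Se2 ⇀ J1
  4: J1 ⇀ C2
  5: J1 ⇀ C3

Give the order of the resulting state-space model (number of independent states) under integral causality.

4  (C1, C2, C3, I1 all integral)

b0 stroke at J1  (source Se1 imposes e)
b3 stroke at J1  (Se2 fixes effort; stroke away)
b1 stroke at I1  (I1: I, integral causality)
b2 stroke at J1  (J1 flow already set via bond 1)
b4 stroke at J1  (1-jn J1 has f-setter on 1)
b5 stroke at J1  (common-f at J1 fixed by 1)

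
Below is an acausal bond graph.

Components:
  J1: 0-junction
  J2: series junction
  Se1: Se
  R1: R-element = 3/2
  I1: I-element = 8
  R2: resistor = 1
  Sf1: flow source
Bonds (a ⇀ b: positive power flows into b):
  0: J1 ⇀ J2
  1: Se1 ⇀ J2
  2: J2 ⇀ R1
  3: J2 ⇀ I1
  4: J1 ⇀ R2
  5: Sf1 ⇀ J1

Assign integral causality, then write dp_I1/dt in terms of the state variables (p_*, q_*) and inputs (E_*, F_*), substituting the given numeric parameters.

bond 1 stroke at J2  (Se1: effort source, stroke at far end)
bond 5 stroke at Sf1  (source Sf1 imposes f)
bond 3 stroke at I1  (I1 integral (f out))
bond 0 stroke at J2  (J2: bond 3 brought flow, rest push out)
bond 2 stroke at J2  (J2 flow already set via bond 3)
bond 4 stroke at J1  (only one effort-in slot at J1)

dp_I1/dt = E_Se1 + F_Sf1 - 5*p_I1/16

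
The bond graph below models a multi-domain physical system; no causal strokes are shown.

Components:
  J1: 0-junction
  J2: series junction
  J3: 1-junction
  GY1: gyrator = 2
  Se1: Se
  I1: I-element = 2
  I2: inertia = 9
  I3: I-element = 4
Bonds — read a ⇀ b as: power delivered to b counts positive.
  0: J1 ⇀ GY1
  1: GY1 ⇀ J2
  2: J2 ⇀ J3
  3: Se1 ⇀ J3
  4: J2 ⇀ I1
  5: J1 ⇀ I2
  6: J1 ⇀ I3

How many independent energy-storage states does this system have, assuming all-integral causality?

3  (I1, I2, I3 all integral)

#3 stroke at J3  (source Se1 imposes e)
#2 stroke at J2  (J3 needs exactly one f-in)
#4 stroke at I1  (I1 outputs flow p/I1)
#1 stroke at J2  (1-jn J2 has f-setter on 4)
#0 stroke at J1  (GY1 both-in/both-out from 1)
#5 stroke at I2  (J1: bond 0 brought effort, rest push out)
#6 stroke at I3  (common-e at J1 fixed by 0)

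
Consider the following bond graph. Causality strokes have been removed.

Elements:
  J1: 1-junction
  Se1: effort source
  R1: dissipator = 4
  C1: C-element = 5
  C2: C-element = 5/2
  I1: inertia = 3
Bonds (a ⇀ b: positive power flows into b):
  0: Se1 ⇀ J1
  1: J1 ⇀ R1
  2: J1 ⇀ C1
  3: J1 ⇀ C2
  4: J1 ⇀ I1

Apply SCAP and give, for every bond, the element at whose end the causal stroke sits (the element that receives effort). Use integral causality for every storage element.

#0 |J1
#1 |J1
#2 |J1
#3 |J1
#4 |I1

bond 0 stroke at J1  (Se1 (Se) sets effort on bond)
bond 2 stroke at J1  (prefer integral on C1)
bond 3 stroke at J1  (prefer integral on C2)
bond 4 stroke at I1  (prefer integral on I1)
bond 1 stroke at J1  (common-f at J1 fixed by 4)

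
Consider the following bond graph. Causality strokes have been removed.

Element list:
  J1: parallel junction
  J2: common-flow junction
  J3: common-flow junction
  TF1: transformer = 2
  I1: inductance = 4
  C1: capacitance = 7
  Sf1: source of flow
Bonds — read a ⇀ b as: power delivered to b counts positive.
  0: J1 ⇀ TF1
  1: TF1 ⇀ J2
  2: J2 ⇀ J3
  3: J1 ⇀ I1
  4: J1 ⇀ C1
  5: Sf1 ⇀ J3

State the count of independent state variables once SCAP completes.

2  (C1, I1 all integral)

bond 5 stroke→Sf1  (Sf1 (Sf) sets flow on bond)
bond 2 stroke→J3  (J3: bond 5 brought flow, rest push out)
bond 1 stroke→J2  (common-f at J2 fixed by 2)
bond 0 stroke→TF1  (TF1 one-in-one-out from 1)
bond 3 stroke→I1  (I1 outputs flow p/I1)
bond 4 stroke→J1  (closing 0-jn rule on J1)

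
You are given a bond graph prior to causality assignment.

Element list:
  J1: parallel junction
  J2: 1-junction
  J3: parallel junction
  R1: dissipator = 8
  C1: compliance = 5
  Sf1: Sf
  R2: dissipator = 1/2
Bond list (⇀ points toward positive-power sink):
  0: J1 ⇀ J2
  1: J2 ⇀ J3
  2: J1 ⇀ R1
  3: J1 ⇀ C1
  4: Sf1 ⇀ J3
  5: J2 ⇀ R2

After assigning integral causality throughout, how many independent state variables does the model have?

β4 stroke at Sf1  (source Sf1 imposes f)
β1 stroke at J3  (J3 needs exactly one e-in)
β0 stroke at J2  (J2 flow already set via bond 1)
β5 stroke at J2  (J2 flow already set via bond 1)
β3 stroke at J1  (prefer integral on C1)
β2 stroke at R1  (0-jn J1 has e-setter on 3)

1  (C1 all integral)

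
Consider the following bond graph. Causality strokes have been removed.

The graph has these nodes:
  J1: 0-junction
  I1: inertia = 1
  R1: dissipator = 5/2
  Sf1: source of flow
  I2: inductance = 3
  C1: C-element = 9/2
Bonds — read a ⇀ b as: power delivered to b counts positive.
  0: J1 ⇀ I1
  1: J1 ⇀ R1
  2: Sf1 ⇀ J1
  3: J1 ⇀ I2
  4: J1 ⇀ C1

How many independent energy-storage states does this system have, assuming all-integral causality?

3  (C1, I1, I2 all integral)

bond 2 stroke→Sf1  (source Sf1 imposes f)
bond 0 stroke→I1  (I1 outputs flow p/I1)
bond 3 stroke→I2  (I2 integral (f out))
bond 4 stroke→J1  (C1 outputs effort q/C1)
bond 1 stroke→R1  (common-e at J1 fixed by 4)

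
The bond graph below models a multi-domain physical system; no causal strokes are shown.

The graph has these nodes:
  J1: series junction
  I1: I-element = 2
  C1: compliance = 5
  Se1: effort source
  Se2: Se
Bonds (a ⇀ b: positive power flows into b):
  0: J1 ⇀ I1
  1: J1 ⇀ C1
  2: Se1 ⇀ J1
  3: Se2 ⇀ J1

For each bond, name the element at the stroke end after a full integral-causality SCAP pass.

#0 stroke at I1
#1 stroke at J1
#2 stroke at J1
#3 stroke at J1

bond 2 →J1  (Se1 fixes effort; stroke away)
bond 3 →J1  (Se2 fixes effort; stroke away)
bond 0 →I1  (I1 integral (f out))
bond 1 →J1  (common-f at J1 fixed by 0)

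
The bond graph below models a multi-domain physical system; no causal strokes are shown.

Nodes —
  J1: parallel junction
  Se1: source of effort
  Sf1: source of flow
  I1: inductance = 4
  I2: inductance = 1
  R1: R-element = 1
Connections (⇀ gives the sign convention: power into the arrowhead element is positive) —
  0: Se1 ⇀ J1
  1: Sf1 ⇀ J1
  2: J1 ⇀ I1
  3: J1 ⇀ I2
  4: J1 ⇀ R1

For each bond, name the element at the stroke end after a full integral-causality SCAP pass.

#0 stroke→J1
#1 stroke→Sf1
#2 stroke→I1
#3 stroke→I2
#4 stroke→R1

#0 |J1  (Se1 fixes effort; stroke away)
#1 |Sf1  (Sf1 (Sf) sets flow on bond)
#2 |I1  (0-jn J1 has e-setter on 0)
#3 |I2  (0-jn J1 has e-setter on 0)
#4 |R1  (J1: bond 0 brought effort, rest push out)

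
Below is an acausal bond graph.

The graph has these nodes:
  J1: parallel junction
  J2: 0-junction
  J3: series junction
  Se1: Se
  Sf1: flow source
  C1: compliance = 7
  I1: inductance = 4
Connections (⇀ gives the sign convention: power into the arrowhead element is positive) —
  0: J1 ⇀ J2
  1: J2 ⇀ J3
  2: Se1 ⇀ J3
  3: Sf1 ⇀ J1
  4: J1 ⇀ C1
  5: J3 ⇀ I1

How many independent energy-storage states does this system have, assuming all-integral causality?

bond 2 stroke→J3  (source Se1 imposes e)
bond 3 stroke→Sf1  (Sf1 fixes flow; stroke at Sf1)
bond 4 stroke→J1  (C1 outputs effort q/C1)
bond 0 stroke→J2  (J1: bond 4 brought effort, rest push out)
bond 1 stroke→J3  (J2: bond 0 brought effort, rest push out)
bond 5 stroke→I1  (only one flow-in slot at J3)

2  (C1, I1 all integral)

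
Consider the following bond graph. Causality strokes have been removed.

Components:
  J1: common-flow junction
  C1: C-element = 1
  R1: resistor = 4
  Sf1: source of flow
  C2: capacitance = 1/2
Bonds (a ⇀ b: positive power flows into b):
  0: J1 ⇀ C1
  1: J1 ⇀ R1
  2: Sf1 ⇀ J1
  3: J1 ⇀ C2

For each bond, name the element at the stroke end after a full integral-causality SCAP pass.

bond 2 |Sf1  (Sf1 fixes flow; stroke at Sf1)
bond 0 |J1  (J1 flow already set via bond 2)
bond 1 |J1  (common-f at J1 fixed by 2)
bond 3 |J1  (common-f at J1 fixed by 2)

bond 0 →J1
bond 1 →J1
bond 2 →Sf1
bond 3 →J1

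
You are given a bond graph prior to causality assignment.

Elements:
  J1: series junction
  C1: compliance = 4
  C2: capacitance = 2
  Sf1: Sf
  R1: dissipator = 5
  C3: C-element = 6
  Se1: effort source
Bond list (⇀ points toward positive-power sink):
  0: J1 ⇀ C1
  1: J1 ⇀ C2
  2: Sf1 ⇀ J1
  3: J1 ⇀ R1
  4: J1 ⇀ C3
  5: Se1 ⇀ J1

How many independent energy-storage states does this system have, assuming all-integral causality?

b2 stroke→Sf1  (Sf1: flow source, stroke at near end)
b5 stroke→J1  (source Se1 imposes e)
b0 stroke→J1  (common-f at J1 fixed by 2)
b1 stroke→J1  (1-jn J1 has f-setter on 2)
b3 stroke→J1  (J1: bond 2 brought flow, rest push out)
b4 stroke→J1  (J1: bond 2 brought flow, rest push out)

3  (C1, C2, C3 all integral)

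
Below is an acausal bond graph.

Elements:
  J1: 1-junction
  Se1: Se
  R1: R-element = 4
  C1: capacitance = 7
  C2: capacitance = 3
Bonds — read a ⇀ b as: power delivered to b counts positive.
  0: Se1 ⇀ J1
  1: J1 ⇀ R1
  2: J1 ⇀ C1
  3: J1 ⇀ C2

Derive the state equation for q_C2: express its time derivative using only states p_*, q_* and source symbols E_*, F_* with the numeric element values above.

bond 0 stroke→J1  (source Se1 imposes e)
bond 2 stroke→J1  (C1 outputs effort q/C1)
bond 3 stroke→J1  (C2 outputs effort q/C2)
bond 1 stroke→R1  (J1 needs exactly one f-in)

dq_C2/dt = E_Se1/4 - q_C1/28 - q_C2/12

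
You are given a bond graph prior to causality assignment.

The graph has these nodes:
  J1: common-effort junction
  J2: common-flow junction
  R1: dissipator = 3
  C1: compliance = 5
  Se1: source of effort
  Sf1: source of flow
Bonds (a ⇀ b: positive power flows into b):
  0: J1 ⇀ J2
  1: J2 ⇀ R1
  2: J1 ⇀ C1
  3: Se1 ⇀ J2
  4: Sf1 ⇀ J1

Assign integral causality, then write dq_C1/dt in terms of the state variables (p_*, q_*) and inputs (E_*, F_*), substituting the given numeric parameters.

b3 →J2  (Se1 fixes effort; stroke away)
b4 →Sf1  (Sf1: flow source, stroke at near end)
b2 →J1  (C1: C, integral causality)
b0 →J2  (common-e at J1 fixed by 2)
b1 →R1  (only one flow-in slot at J2)

dq_C1/dt = -E_Se1/3 + F_Sf1 - q_C1/15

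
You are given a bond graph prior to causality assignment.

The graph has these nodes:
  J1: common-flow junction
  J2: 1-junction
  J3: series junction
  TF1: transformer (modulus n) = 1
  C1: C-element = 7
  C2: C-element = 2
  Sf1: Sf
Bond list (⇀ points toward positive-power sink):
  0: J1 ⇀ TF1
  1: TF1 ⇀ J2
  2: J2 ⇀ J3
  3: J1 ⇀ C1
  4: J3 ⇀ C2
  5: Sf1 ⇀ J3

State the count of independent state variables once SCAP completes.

2  (C1, C2 all integral)

b5 stroke at Sf1  (Sf1 fixes flow; stroke at Sf1)
b2 stroke at J3  (J3 flow already set via bond 5)
b4 stroke at J3  (J3 flow already set via bond 5)
b1 stroke at J2  (J2 flow already set via bond 2)
b0 stroke at TF1  (TF1 one-in-one-out from 1)
b3 stroke at J1  (common-f at J1 fixed by 0)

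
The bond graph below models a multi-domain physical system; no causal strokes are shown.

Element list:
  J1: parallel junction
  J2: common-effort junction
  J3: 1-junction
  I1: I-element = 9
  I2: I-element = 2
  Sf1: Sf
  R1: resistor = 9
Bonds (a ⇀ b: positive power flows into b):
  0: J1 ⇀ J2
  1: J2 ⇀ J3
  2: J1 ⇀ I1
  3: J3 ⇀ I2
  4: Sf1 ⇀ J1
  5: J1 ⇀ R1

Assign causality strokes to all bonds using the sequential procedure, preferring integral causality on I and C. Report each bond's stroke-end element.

#0 stroke at J2
#1 stroke at J3
#2 stroke at I1
#3 stroke at I2
#4 stroke at Sf1
#5 stroke at J1

b4 stroke→Sf1  (Sf1 (Sf) sets flow on bond)
b2 stroke→I1  (I1 integral (f out))
b3 stroke→I2  (I2 integral (f out))
b1 stroke→J3  (common-f at J3 fixed by 3)
b0 stroke→J2  (J2 needs exactly one e-in)
b5 stroke→J1  (J1 needs exactly one e-in)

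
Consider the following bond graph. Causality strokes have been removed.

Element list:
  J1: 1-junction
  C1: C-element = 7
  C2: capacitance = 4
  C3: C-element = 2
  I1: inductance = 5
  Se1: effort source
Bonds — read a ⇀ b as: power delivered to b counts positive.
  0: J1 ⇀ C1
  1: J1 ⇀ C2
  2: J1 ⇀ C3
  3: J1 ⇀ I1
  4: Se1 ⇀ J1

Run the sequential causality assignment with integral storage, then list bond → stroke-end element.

b0 →J1
b1 →J1
b2 →J1
b3 →I1
b4 →J1

#4 stroke at J1  (Se1: effort source, stroke at far end)
#0 stroke at J1  (prefer integral on C1)
#1 stroke at J1  (C2 integral (e out))
#2 stroke at J1  (C3 integral (e out))
#3 stroke at I1  (J1: last free bond brings flow in)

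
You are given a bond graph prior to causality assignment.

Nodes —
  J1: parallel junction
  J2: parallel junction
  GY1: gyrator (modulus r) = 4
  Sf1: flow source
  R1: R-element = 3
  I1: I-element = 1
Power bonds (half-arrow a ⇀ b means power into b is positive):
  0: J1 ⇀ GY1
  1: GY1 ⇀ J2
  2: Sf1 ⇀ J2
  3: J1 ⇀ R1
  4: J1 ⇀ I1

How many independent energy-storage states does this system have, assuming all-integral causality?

β2 →Sf1  (Sf1 fixes flow; stroke at Sf1)
β1 →J2  (only one effort-in slot at J2)
β0 →J1  (GY1: gyrator matches bond 1)
β3 →R1  (0-jn J1 has e-setter on 0)
β4 →I1  (common-e at J1 fixed by 0)

1  (I1 all integral)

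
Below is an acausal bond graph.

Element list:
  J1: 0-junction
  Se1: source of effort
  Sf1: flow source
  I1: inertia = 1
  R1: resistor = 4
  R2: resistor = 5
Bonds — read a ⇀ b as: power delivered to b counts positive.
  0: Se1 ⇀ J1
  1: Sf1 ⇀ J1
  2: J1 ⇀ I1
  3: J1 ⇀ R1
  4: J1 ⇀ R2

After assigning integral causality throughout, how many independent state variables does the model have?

b0 →J1  (Se1 fixes effort; stroke away)
b1 →Sf1  (Sf1: flow source, stroke at near end)
b2 →I1  (common-e at J1 fixed by 0)
b3 →R1  (J1: bond 0 brought effort, rest push out)
b4 →R2  (J1 effort already set via bond 0)

1  (I1 all integral)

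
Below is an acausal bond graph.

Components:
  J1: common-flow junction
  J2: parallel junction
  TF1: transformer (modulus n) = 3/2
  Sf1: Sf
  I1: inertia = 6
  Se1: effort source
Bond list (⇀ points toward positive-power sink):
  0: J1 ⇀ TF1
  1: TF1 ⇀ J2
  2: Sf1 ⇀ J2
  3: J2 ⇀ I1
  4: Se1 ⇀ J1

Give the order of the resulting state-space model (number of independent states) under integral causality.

#2 stroke→Sf1  (Sf1 (Sf) sets flow on bond)
#4 stroke→J1  (Se1 fixes effort; stroke away)
#0 stroke→TF1  (only one flow-in slot at J1)
#1 stroke→J2  (TF TF1: opposite of bond 0)
#3 stroke→I1  (common-e at J2 fixed by 1)

1  (I1 all integral)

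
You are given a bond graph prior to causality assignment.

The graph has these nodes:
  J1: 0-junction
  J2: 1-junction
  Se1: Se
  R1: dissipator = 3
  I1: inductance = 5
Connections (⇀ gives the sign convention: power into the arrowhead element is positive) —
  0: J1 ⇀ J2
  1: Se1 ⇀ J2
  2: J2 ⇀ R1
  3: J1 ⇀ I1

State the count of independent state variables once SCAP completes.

β1 →J2  (Se1: effort source, stroke at far end)
β3 →I1  (I1 outputs flow p/I1)
β0 →J1  (closing 0-jn rule on J1)
β2 →J2  (common-f at J2 fixed by 0)

1  (I1 all integral)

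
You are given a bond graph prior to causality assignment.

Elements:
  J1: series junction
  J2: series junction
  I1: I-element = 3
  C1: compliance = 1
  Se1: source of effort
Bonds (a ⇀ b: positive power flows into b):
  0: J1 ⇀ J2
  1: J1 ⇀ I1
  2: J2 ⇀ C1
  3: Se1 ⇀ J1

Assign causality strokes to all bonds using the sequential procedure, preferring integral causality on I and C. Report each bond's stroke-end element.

#3 |J1  (source Se1 imposes e)
#1 |I1  (I1 outputs flow p/I1)
#0 |J1  (J1: bond 1 brought flow, rest push out)
#2 |J2  (common-f at J2 fixed by 0)

bond 0 stroke at J1
bond 1 stroke at I1
bond 2 stroke at J2
bond 3 stroke at J1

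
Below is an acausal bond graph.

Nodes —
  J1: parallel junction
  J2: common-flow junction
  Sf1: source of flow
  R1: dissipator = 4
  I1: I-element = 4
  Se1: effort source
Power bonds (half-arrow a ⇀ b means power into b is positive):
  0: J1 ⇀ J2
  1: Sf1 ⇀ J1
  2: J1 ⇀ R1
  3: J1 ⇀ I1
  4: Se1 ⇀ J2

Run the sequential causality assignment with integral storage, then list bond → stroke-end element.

b1 stroke at Sf1  (Sf1 fixes flow; stroke at Sf1)
b4 stroke at J2  (Se1: effort source, stroke at far end)
b0 stroke at J1  (J2: last free bond brings flow in)
b2 stroke at R1  (0-jn J1 has e-setter on 0)
b3 stroke at I1  (J1: bond 0 brought effort, rest push out)

β0 |J1
β1 |Sf1
β2 |R1
β3 |I1
β4 |J2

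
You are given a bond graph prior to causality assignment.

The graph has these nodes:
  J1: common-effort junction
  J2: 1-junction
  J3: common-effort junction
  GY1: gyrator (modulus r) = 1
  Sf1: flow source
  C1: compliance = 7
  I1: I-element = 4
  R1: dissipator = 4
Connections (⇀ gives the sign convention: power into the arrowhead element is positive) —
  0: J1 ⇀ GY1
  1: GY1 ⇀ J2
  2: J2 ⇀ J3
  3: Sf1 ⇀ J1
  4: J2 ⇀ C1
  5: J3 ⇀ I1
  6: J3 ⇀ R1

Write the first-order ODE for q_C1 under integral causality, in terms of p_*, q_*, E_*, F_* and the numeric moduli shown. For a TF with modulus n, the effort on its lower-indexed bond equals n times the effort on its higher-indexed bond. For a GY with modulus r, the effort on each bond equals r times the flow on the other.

β3 →Sf1  (source Sf1 imposes f)
β0 →J1  (closing 0-jn rule on J1)
β1 →J2  (GY1 both-in/both-out from 0)
β4 →J2  (C1 outputs effort q/C1)
β2 →J3  (J2 needs exactly one f-in)
β5 →I1  (0-jn J3 has e-setter on 2)
β6 →R1  (0-jn J3 has e-setter on 2)

dq_C1/dt = F_Sf1/4 + p_I1/4 - q_C1/28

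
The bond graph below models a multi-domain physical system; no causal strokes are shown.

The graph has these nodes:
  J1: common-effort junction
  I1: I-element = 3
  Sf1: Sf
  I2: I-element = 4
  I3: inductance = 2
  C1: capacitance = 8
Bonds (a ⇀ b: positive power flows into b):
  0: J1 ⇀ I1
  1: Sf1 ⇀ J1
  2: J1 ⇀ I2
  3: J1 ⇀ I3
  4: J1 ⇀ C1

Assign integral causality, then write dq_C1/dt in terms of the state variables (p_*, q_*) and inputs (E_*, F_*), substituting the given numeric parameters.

bond 1 |Sf1  (Sf1 fixes flow; stroke at Sf1)
bond 0 |I1  (prefer integral on I1)
bond 2 |I2  (I2 integral (f out))
bond 3 |I3  (I3: I, integral causality)
bond 4 |J1  (J1: last free bond brings effort in)

dq_C1/dt = F_Sf1 - p_I1/3 - p_I2/4 - p_I3/2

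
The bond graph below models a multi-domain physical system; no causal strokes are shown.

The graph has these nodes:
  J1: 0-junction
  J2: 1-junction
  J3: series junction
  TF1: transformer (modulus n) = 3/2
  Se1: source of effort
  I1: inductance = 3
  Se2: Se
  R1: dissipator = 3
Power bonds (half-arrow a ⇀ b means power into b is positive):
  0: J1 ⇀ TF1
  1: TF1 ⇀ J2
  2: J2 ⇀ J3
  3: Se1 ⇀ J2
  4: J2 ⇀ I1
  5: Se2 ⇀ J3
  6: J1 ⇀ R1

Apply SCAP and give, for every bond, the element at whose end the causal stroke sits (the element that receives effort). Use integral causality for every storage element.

bond 0 stroke at TF1
bond 1 stroke at J2
bond 2 stroke at J2
bond 3 stroke at J2
bond 4 stroke at I1
bond 5 stroke at J3
bond 6 stroke at J1

β3 stroke at J2  (Se1: effort source, stroke at far end)
β5 stroke at J3  (source Se2 imposes e)
β2 stroke at J2  (closing 1-jn rule on J3)
β4 stroke at I1  (I1: I, integral causality)
β1 stroke at J2  (1-jn J2 has f-setter on 4)
β0 stroke at TF1  (through TF1, causality passes straight; one stroke at TF1)
β6 stroke at J1  (closing 0-jn rule on J1)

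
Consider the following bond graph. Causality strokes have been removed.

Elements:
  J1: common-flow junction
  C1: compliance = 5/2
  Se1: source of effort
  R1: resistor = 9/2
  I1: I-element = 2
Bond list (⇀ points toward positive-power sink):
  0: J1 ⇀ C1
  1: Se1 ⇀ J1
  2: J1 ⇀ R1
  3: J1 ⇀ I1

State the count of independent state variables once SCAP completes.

2  (C1, I1 all integral)

b1 stroke at J1  (Se1 fixes effort; stroke away)
b0 stroke at J1  (prefer integral on C1)
b3 stroke at I1  (I1 integral (f out))
b2 stroke at J1  (common-f at J1 fixed by 3)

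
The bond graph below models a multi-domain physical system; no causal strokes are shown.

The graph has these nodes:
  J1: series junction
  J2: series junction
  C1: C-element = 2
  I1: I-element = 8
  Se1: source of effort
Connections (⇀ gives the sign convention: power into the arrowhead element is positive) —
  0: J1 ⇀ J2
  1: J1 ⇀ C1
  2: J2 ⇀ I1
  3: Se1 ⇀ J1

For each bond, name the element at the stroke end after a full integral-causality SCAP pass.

b3 →J1  (Se1 (Se) sets effort on bond)
b1 →J1  (C1 outputs effort q/C1)
b0 →J2  (only one flow-in slot at J1)
b2 →I1  (J2 needs exactly one f-in)

b0 |J2
b1 |J1
b2 |I1
b3 |J1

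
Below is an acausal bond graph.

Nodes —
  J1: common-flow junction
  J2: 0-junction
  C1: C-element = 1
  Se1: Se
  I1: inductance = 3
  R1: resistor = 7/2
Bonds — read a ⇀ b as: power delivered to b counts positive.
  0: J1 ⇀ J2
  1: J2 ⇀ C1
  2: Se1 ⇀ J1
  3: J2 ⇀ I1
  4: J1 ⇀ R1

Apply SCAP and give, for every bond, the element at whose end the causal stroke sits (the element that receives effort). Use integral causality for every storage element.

#0 stroke at J1
#1 stroke at J2
#2 stroke at J1
#3 stroke at I1
#4 stroke at R1

b2 stroke→J1  (Se1 fixes effort; stroke away)
b1 stroke→J2  (C1 integral (e out))
b0 stroke→J1  (common-e at J2 fixed by 1)
b3 stroke→I1  (J2: bond 1 brought effort, rest push out)
b4 stroke→R1  (J1 needs exactly one f-in)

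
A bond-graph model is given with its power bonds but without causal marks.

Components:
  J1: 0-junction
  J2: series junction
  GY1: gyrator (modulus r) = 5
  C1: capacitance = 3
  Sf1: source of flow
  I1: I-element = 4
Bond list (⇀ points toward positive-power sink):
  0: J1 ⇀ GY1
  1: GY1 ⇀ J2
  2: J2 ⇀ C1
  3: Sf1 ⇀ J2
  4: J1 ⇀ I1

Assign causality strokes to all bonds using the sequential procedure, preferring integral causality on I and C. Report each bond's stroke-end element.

#3 stroke at Sf1  (Sf1 fixes flow; stroke at Sf1)
#1 stroke at J2  (J2: bond 3 brought flow, rest push out)
#2 stroke at J2  (1-jn J2 has f-setter on 3)
#0 stroke at J1  (GY1 both-in/both-out from 1)
#4 stroke at I1  (J1 effort already set via bond 0)

β0 stroke at J1
β1 stroke at J2
β2 stroke at J2
β3 stroke at Sf1
β4 stroke at I1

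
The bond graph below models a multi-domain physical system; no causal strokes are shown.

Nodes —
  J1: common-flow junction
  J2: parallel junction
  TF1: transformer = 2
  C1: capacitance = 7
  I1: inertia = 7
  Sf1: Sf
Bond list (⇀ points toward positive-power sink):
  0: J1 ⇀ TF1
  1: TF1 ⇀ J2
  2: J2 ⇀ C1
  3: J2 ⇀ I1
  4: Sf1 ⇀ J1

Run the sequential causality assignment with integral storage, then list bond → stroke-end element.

b0 →J1
b1 →TF1
b2 →J2
b3 →I1
b4 →Sf1

b4 stroke at Sf1  (Sf1: flow source, stroke at near end)
b0 stroke at J1  (J1 flow already set via bond 4)
b1 stroke at TF1  (TF1 one-in-one-out from 0)
b2 stroke at J2  (prefer integral on C1)
b3 stroke at I1  (J2 effort already set via bond 2)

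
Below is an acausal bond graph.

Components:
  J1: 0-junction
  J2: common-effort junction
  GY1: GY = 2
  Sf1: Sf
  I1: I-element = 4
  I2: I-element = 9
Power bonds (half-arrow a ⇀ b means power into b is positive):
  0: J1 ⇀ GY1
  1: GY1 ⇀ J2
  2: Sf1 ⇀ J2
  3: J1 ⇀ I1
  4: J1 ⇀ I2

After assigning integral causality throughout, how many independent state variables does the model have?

b2 |Sf1  (Sf1: flow source, stroke at near end)
b1 |J2  (only one effort-in slot at J2)
b0 |J1  (through GY1, causality inverts; strokes same side of GY1)
b3 |I1  (J1: bond 0 brought effort, rest push out)
b4 |I2  (J1 effort already set via bond 0)

2  (I1, I2 all integral)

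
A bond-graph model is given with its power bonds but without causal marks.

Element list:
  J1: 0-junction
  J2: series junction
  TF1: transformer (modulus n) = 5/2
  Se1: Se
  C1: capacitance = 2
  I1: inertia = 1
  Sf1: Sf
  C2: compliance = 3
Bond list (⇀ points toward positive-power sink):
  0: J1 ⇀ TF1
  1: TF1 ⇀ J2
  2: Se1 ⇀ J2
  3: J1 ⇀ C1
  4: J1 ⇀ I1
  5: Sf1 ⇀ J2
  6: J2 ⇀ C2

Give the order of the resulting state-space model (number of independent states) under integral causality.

3  (C1, C2, I1 all integral)

β2 |J2  (Se1 fixes effort; stroke away)
β5 |Sf1  (source Sf1 imposes f)
β1 |J2  (J2 flow already set via bond 5)
β6 |J2  (1-jn J2 has f-setter on 5)
β0 |TF1  (TF TF1: opposite of bond 1)
β3 |J1  (C1 integral (e out))
β4 |I1  (J1: bond 3 brought effort, rest push out)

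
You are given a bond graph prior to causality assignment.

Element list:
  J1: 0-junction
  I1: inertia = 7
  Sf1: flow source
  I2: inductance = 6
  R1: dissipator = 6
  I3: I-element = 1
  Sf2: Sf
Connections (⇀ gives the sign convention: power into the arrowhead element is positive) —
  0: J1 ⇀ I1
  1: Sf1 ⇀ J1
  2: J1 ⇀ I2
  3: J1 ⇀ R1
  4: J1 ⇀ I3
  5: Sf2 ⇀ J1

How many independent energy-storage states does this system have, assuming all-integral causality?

3  (I1, I2, I3 all integral)

bond 1 stroke at Sf1  (Sf1 fixes flow; stroke at Sf1)
bond 5 stroke at Sf2  (source Sf2 imposes f)
bond 0 stroke at I1  (I1 integral (f out))
bond 2 stroke at I2  (prefer integral on I2)
bond 4 stroke at I3  (I3 outputs flow p/I3)
bond 3 stroke at J1  (closing 0-jn rule on J1)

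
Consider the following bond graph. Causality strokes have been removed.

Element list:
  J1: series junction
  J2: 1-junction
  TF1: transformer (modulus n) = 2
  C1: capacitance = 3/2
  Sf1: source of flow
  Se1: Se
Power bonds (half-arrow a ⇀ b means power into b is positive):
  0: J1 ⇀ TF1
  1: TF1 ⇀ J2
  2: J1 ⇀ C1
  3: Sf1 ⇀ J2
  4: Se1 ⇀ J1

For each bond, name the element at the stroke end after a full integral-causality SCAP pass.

#3 stroke at Sf1  (source Sf1 imposes f)
#4 stroke at J1  (source Se1 imposes e)
#1 stroke at J2  (J2: bond 3 brought flow, rest push out)
#0 stroke at TF1  (through TF1, causality passes straight; one stroke at TF1)
#2 stroke at J1  (common-f at J1 fixed by 0)

b0 stroke→TF1
b1 stroke→J2
b2 stroke→J1
b3 stroke→Sf1
b4 stroke→J1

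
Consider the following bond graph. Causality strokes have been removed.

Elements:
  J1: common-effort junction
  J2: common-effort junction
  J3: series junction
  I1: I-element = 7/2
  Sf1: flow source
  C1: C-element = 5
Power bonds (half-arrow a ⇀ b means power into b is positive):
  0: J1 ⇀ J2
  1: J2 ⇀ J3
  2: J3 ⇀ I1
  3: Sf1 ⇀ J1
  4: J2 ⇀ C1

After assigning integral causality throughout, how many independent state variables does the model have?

2  (C1, I1 all integral)

#3 |Sf1  (Sf1 (Sf) sets flow on bond)
#0 |J1  (only one effort-in slot at J1)
#2 |I1  (I1: I, integral causality)
#1 |J3  (J3: bond 2 brought flow, rest push out)
#4 |J2  (only one effort-in slot at J2)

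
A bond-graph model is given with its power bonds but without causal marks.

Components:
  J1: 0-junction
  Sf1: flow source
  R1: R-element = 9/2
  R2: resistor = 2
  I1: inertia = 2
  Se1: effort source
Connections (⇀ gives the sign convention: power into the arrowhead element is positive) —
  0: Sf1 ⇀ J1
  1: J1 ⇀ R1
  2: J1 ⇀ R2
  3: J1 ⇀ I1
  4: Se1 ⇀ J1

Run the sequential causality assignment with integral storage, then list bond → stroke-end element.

β0 stroke→Sf1
β1 stroke→R1
β2 stroke→R2
β3 stroke→I1
β4 stroke→J1

β0 |Sf1  (Sf1 (Sf) sets flow on bond)
β4 |J1  (Se1: effort source, stroke at far end)
β1 |R1  (common-e at J1 fixed by 4)
β2 |R2  (0-jn J1 has e-setter on 4)
β3 |I1  (common-e at J1 fixed by 4)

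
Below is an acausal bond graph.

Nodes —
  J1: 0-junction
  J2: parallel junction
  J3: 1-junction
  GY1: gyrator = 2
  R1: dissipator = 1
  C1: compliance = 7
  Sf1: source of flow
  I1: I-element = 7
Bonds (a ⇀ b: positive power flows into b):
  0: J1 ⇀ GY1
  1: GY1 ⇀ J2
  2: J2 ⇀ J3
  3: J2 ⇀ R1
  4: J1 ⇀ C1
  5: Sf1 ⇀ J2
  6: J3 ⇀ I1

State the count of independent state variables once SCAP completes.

b5 →Sf1  (Sf1 fixes flow; stroke at Sf1)
b4 →J1  (C1 outputs effort q/C1)
b0 →GY1  (J1: bond 4 brought effort, rest push out)
b1 →GY1  (GY1 both-in/both-out from 0)
b6 →I1  (I1 outputs flow p/I1)
b2 →J3  (common-f at J3 fixed by 6)
b3 →J2  (J2 needs exactly one e-in)

2  (C1, I1 all integral)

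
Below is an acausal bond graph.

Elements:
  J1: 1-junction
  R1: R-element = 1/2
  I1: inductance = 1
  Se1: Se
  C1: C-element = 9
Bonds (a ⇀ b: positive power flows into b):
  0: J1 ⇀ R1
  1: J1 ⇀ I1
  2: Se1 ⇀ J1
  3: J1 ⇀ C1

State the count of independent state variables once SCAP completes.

b2 stroke→J1  (source Se1 imposes e)
b1 stroke→I1  (I1 integral (f out))
b0 stroke→J1  (common-f at J1 fixed by 1)
b3 stroke→J1  (1-jn J1 has f-setter on 1)

2  (C1, I1 all integral)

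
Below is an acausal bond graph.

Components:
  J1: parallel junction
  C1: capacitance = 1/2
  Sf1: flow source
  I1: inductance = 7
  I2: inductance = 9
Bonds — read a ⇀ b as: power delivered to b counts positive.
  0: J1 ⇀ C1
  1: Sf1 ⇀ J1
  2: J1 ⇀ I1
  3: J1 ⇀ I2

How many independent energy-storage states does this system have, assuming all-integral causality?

3  (C1, I1, I2 all integral)

b1 →Sf1  (Sf1 (Sf) sets flow on bond)
b0 →J1  (prefer integral on C1)
b2 →I1  (J1 effort already set via bond 0)
b3 →I2  (0-jn J1 has e-setter on 0)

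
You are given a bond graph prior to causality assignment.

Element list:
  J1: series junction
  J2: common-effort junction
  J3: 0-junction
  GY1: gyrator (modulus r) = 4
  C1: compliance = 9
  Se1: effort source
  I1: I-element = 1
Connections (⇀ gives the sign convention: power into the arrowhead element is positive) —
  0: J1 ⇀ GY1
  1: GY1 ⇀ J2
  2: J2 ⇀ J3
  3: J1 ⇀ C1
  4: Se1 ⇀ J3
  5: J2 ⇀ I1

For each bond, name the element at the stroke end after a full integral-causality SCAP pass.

β0 stroke at GY1
β1 stroke at GY1
β2 stroke at J2
β3 stroke at J1
β4 stroke at J3
β5 stroke at I1

bond 4 |J3  (Se1 fixes effort; stroke away)
bond 2 |J2  (J3 effort already set via bond 4)
bond 1 |GY1  (J2: bond 2 brought effort, rest push out)
bond 5 |I1  (0-jn J2 has e-setter on 2)
bond 0 |GY1  (through GY1, causality inverts; strokes same side of GY1)
bond 3 |J1  (common-f at J1 fixed by 0)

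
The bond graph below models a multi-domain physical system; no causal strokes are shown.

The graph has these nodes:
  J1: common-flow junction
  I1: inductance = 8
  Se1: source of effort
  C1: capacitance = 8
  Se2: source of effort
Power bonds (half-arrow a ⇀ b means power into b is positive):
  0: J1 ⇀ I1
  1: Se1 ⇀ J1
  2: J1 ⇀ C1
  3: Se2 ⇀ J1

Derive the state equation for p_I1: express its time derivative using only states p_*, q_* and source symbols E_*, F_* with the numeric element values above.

bond 1 →J1  (Se1: effort source, stroke at far end)
bond 3 →J1  (Se2 fixes effort; stroke away)
bond 0 →I1  (I1 outputs flow p/I1)
bond 2 →J1  (common-f at J1 fixed by 0)

dp_I1/dt = E_Se1 + E_Se2 - q_C1/8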